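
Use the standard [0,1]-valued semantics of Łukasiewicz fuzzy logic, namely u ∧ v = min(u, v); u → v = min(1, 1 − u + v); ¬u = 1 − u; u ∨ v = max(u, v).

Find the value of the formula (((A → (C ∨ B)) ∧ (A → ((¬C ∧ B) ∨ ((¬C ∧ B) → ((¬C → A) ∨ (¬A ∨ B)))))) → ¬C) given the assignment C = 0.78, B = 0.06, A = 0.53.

0.22

(C ∨ B) = max(0.78, 0.06) = 0.78
(A → (C ∨ B)): min(1, 1 − 0.53 + 0.78) = 1
¬C: Łukasiewicz ¬ gives 1 − 0.78 = 0.22
(¬C ∧ B) = min(0.22, 0.06) = 0.06
¬C: Łukasiewicz ¬ gives 1 − 0.78 = 0.22
(¬C ∧ B) = min(0.22, 0.06) = 0.06
¬C: Łukasiewicz ¬ gives 1 − 0.78 = 0.22
(¬C → A): min(1, 1 − 0.22 + 0.53) = 1
¬A: Łukasiewicz ¬ gives 1 − 0.53 = 0.47
(¬A ∨ B) = max(0.47, 0.06) = 0.47
((¬C → A) ∨ (¬A ∨ B)) = max(1, 0.47) = 1
((¬C ∧ B) → ((¬C → A) ∨ (¬A ∨ B))): min(1, 1 − 0.06 + 1) = 1
((¬C ∧ B) ∨ ((¬C ∧ B) → ((¬C → A) ∨ (¬A ∨ B)))) = max(0.06, 1) = 1
(A → ((¬C ∧ B) ∨ ((¬C ∧ B) → ((¬C → A) ∨ (¬A ∨ B))))): min(1, 1 − 0.53 + 1) = 1
((A → (C ∨ B)) ∧ (A → ((¬C ∧ B) ∨ ((¬C ∧ B) → ((¬C → A) ∨ (¬A ∨ B)))))) = min(1, 1) = 1
¬C: Łukasiewicz ¬ gives 1 − 0.78 = 0.22
(((A → (C ∨ B)) ∧ (A → ((¬C ∧ B) ∨ ((¬C ∧ B) → ((¬C → A) ∨ (¬A ∨ B)))))) → ¬C): min(1, 1 − 1 + 0.22) = 0.22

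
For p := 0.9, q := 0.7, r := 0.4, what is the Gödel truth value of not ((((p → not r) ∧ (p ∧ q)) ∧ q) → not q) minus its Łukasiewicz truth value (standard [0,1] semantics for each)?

-0.40

Gödel evaluation:
  not r: Gödel ¬ of 0.4 = 0 (operand ≠ 0)
  (p → not r): 0.9 > 0, so result = 0
  (p ∧ q) = min(0.9, 0.7) = 0.7
  ((p → not r) ∧ (p ∧ q)) = min(0, 0.7) = 0
  (((p → not r) ∧ (p ∧ q)) ∧ q) = min(0, 0.7) = 0
  not q: Gödel ¬ of 0.7 = 0 (operand ≠ 0)
  ((((p → not r) ∧ (p ∧ q)) ∧ q) → not q): 0 ≤ 0, so result = 1
  not ((((p → not r) ∧ (p ∧ q)) ∧ q) → not q): Gödel ¬ of 1 = 0 (operand ≠ 0)
  Gödel value = 0
Łukasiewicz evaluation:
  not r: Łukasiewicz ¬ gives 1 − 0.4 = 0.6
  (p → not r): min(1, 1 − 0.9 + 0.6) = 0.7
  (p ∧ q) = min(0.9, 0.7) = 0.7
  ((p → not r) ∧ (p ∧ q)) = min(0.7, 0.7) = 0.7
  (((p → not r) ∧ (p ∧ q)) ∧ q) = min(0.7, 0.7) = 0.7
  not q: Łukasiewicz ¬ gives 1 − 0.7 = 0.3
  ((((p → not r) ∧ (p ∧ q)) ∧ q) → not q): min(1, 1 − 0.7 + 0.3) = 0.6
  not ((((p → not r) ∧ (p ∧ q)) ∧ q) → not q): Łukasiewicz ¬ gives 1 − 0.6 = 0.4
  Łukasiewicz value = 0.4
Difference: 0 − 0.4 = -0.40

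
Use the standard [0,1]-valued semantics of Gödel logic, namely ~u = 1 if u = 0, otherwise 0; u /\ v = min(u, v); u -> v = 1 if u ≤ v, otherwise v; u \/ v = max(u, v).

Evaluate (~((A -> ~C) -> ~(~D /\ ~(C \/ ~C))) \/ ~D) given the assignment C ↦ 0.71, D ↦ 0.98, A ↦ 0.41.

0.00

~C: Gödel ¬ of 0.71 = 0 (operand ≠ 0)
(A -> ~C): 0.41 > 0, so result = 0
~D: Gödel ¬ of 0.98 = 0 (operand ≠ 0)
~C: Gödel ¬ of 0.71 = 0 (operand ≠ 0)
(C \/ ~C) = max(0.71, 0) = 0.71
~(C \/ ~C): Gödel ¬ of 0.71 = 0 (operand ≠ 0)
(~D /\ ~(C \/ ~C)) = min(0, 0) = 0
~(~D /\ ~(C \/ ~C)): Gödel ¬ of 0 = 1 (operand is 0)
((A -> ~C) -> ~(~D /\ ~(C \/ ~C))): 0 ≤ 1, so result = 1
~((A -> ~C) -> ~(~D /\ ~(C \/ ~C))): Gödel ¬ of 1 = 0 (operand ≠ 0)
~D: Gödel ¬ of 0.98 = 0 (operand ≠ 0)
(~((A -> ~C) -> ~(~D /\ ~(C \/ ~C))) \/ ~D) = max(0, 0) = 0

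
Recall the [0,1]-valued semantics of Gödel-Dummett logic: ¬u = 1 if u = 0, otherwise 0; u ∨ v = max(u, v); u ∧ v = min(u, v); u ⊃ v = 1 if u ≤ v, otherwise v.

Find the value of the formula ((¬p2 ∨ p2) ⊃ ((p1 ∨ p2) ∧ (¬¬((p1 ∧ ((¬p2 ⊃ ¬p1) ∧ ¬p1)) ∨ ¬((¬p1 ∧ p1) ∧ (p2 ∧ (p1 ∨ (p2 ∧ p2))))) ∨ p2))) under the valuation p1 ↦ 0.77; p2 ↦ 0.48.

¬p2: Gödel ¬ of 0.48 = 0 (operand ≠ 0)
(¬p2 ∨ p2) = max(0, 0.48) = 0.48
(p1 ∨ p2) = max(0.77, 0.48) = 0.77
¬p2: Gödel ¬ of 0.48 = 0 (operand ≠ 0)
¬p1: Gödel ¬ of 0.77 = 0 (operand ≠ 0)
(¬p2 ⊃ ¬p1): 0 ≤ 0, so result = 1
¬p1: Gödel ¬ of 0.77 = 0 (operand ≠ 0)
((¬p2 ⊃ ¬p1) ∧ ¬p1) = min(1, 0) = 0
(p1 ∧ ((¬p2 ⊃ ¬p1) ∧ ¬p1)) = min(0.77, 0) = 0
¬p1: Gödel ¬ of 0.77 = 0 (operand ≠ 0)
(¬p1 ∧ p1) = min(0, 0.77) = 0
(p2 ∧ p2) = min(0.48, 0.48) = 0.48
(p1 ∨ (p2 ∧ p2)) = max(0.77, 0.48) = 0.77
(p2 ∧ (p1 ∨ (p2 ∧ p2))) = min(0.48, 0.77) = 0.48
((¬p1 ∧ p1) ∧ (p2 ∧ (p1 ∨ (p2 ∧ p2)))) = min(0, 0.48) = 0
¬((¬p1 ∧ p1) ∧ (p2 ∧ (p1 ∨ (p2 ∧ p2)))): Gödel ¬ of 0 = 1 (operand is 0)
((p1 ∧ ((¬p2 ⊃ ¬p1) ∧ ¬p1)) ∨ ¬((¬p1 ∧ p1) ∧ (p2 ∧ (p1 ∨ (p2 ∧ p2))))) = max(0, 1) = 1
¬((p1 ∧ ((¬p2 ⊃ ¬p1) ∧ ¬p1)) ∨ ¬((¬p1 ∧ p1) ∧ (p2 ∧ (p1 ∨ (p2 ∧ p2))))): Gödel ¬ of 1 = 0 (operand ≠ 0)
¬¬((p1 ∧ ((¬p2 ⊃ ¬p1) ∧ ¬p1)) ∨ ¬((¬p1 ∧ p1) ∧ (p2 ∧ (p1 ∨ (p2 ∧ p2))))): Gödel ¬ of 0 = 1 (operand is 0)
(¬¬((p1 ∧ ((¬p2 ⊃ ¬p1) ∧ ¬p1)) ∨ ¬((¬p1 ∧ p1) ∧ (p2 ∧ (p1 ∨ (p2 ∧ p2))))) ∨ p2) = max(1, 0.48) = 1
((p1 ∨ p2) ∧ (¬¬((p1 ∧ ((¬p2 ⊃ ¬p1) ∧ ¬p1)) ∨ ¬((¬p1 ∧ p1) ∧ (p2 ∧ (p1 ∨ (p2 ∧ p2))))) ∨ p2)) = min(0.77, 1) = 0.77
((¬p2 ∨ p2) ⊃ ((p1 ∨ p2) ∧ (¬¬((p1 ∧ ((¬p2 ⊃ ¬p1) ∧ ¬p1)) ∨ ¬((¬p1 ∧ p1) ∧ (p2 ∧ (p1 ∨ (p2 ∧ p2))))) ∨ p2))): 0.48 ≤ 0.77, so result = 1

1.00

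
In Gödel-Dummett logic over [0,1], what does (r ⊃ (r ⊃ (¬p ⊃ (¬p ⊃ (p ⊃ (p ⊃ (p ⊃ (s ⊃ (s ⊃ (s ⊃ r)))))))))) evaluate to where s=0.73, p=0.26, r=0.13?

¬p: Gödel ¬ of 0.26 = 0 (operand ≠ 0)
¬p: Gödel ¬ of 0.26 = 0 (operand ≠ 0)
(s ⊃ r): 0.73 > 0.13, so result = 0.13
(s ⊃ (s ⊃ r)): 0.73 > 0.13, so result = 0.13
(s ⊃ (s ⊃ (s ⊃ r))): 0.73 > 0.13, so result = 0.13
(p ⊃ (s ⊃ (s ⊃ (s ⊃ r)))): 0.26 > 0.13, so result = 0.13
(p ⊃ (p ⊃ (s ⊃ (s ⊃ (s ⊃ r))))): 0.26 > 0.13, so result = 0.13
(p ⊃ (p ⊃ (p ⊃ (s ⊃ (s ⊃ (s ⊃ r)))))): 0.26 > 0.13, so result = 0.13
(¬p ⊃ (p ⊃ (p ⊃ (p ⊃ (s ⊃ (s ⊃ (s ⊃ r))))))): 0 ≤ 0.13, so result = 1
(¬p ⊃ (¬p ⊃ (p ⊃ (p ⊃ (p ⊃ (s ⊃ (s ⊃ (s ⊃ r)))))))): 0 ≤ 1, so result = 1
(r ⊃ (¬p ⊃ (¬p ⊃ (p ⊃ (p ⊃ (p ⊃ (s ⊃ (s ⊃ (s ⊃ r))))))))): 0.13 ≤ 1, so result = 1
(r ⊃ (r ⊃ (¬p ⊃ (¬p ⊃ (p ⊃ (p ⊃ (p ⊃ (s ⊃ (s ⊃ (s ⊃ r)))))))))): 0.13 ≤ 1, so result = 1

1.00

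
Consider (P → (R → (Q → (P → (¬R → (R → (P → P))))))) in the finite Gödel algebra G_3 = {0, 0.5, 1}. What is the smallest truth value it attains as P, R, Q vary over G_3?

1.00

Every assignment gives 1. For instance at P = 0, R = 0, Q = 0:
  ¬R: Gödel ¬ of 0 = 1 (operand is 0)
  (P → P): 0 ≤ 0, so result = 1
  (R → (P → P)): 0 ≤ 1, so result = 1
  (¬R → (R → (P → P))): 1 ≤ 1, so result = 1
  (P → (¬R → (R → (P → P)))): 0 ≤ 1, so result = 1
  (Q → (P → (¬R → (R → (P → P))))): 0 ≤ 1, so result = 1
  (R → (Q → (P → (¬R → (R → (P → P)))))): 0 ≤ 1, so result = 1
  (P → (R → (Q → (P → (¬R → (R → (P → P))))))): 0 ≤ 1, so result = 1
All 27 assignments give value 1 — the formula is a G_3-tautology.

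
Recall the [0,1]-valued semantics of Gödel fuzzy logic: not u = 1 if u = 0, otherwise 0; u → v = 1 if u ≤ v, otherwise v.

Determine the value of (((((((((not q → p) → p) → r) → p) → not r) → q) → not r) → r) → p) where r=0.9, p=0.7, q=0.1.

not q: Gödel ¬ of 0.1 = 0 (operand ≠ 0)
(not q → p): 0 ≤ 0.7, so result = 1
((not q → p) → p): 1 > 0.7, so result = 0.7
(((not q → p) → p) → r): 0.7 ≤ 0.9, so result = 1
((((not q → p) → p) → r) → p): 1 > 0.7, so result = 0.7
not r: Gödel ¬ of 0.9 = 0 (operand ≠ 0)
(((((not q → p) → p) → r) → p) → not r): 0.7 > 0, so result = 0
((((((not q → p) → p) → r) → p) → not r) → q): 0 ≤ 0.1, so result = 1
not r: Gödel ¬ of 0.9 = 0 (operand ≠ 0)
(((((((not q → p) → p) → r) → p) → not r) → q) → not r): 1 > 0, so result = 0
((((((((not q → p) → p) → r) → p) → not r) → q) → not r) → r): 0 ≤ 0.9, so result = 1
(((((((((not q → p) → p) → r) → p) → not r) → q) → not r) → r) → p): 1 > 0.7, so result = 0.7

0.70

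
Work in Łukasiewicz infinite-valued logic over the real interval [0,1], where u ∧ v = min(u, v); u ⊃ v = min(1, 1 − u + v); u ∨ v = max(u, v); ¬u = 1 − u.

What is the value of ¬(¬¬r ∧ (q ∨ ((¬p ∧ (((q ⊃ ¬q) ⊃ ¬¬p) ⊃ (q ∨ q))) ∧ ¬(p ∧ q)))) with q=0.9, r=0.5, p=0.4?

¬r: Łukasiewicz ¬ gives 1 − 0.5 = 0.5
¬¬r: Łukasiewicz ¬ gives 1 − 0.5 = 0.5
¬p: Łukasiewicz ¬ gives 1 − 0.4 = 0.6
¬q: Łukasiewicz ¬ gives 1 − 0.9 = 0.1
(q ⊃ ¬q): min(1, 1 − 0.9 + 0.1) = 0.2
¬p: Łukasiewicz ¬ gives 1 − 0.4 = 0.6
¬¬p: Łukasiewicz ¬ gives 1 − 0.6 = 0.4
((q ⊃ ¬q) ⊃ ¬¬p): min(1, 1 − 0.2 + 0.4) = 1
(q ∨ q) = max(0.9, 0.9) = 0.9
(((q ⊃ ¬q) ⊃ ¬¬p) ⊃ (q ∨ q)): min(1, 1 − 1 + 0.9) = 0.9
(¬p ∧ (((q ⊃ ¬q) ⊃ ¬¬p) ⊃ (q ∨ q))) = min(0.6, 0.9) = 0.6
(p ∧ q) = min(0.4, 0.9) = 0.4
¬(p ∧ q): Łukasiewicz ¬ gives 1 − 0.4 = 0.6
((¬p ∧ (((q ⊃ ¬q) ⊃ ¬¬p) ⊃ (q ∨ q))) ∧ ¬(p ∧ q)) = min(0.6, 0.6) = 0.6
(q ∨ ((¬p ∧ (((q ⊃ ¬q) ⊃ ¬¬p) ⊃ (q ∨ q))) ∧ ¬(p ∧ q))) = max(0.9, 0.6) = 0.9
(¬¬r ∧ (q ∨ ((¬p ∧ (((q ⊃ ¬q) ⊃ ¬¬p) ⊃ (q ∨ q))) ∧ ¬(p ∧ q)))) = min(0.5, 0.9) = 0.5
¬(¬¬r ∧ (q ∨ ((¬p ∧ (((q ⊃ ¬q) ⊃ ¬¬p) ⊃ (q ∨ q))) ∧ ¬(p ∧ q)))): Łukasiewicz ¬ gives 1 − 0.5 = 0.5

0.50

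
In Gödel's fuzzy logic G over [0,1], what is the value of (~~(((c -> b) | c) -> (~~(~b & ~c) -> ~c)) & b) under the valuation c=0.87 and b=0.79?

(c -> b): 0.87 > 0.79, so result = 0.79
((c -> b) | c) = max(0.79, 0.87) = 0.87
~b: Gödel ¬ of 0.79 = 0 (operand ≠ 0)
~c: Gödel ¬ of 0.87 = 0 (operand ≠ 0)
(~b & ~c) = min(0, 0) = 0
~(~b & ~c): Gödel ¬ of 0 = 1 (operand is 0)
~~(~b & ~c): Gödel ¬ of 1 = 0 (operand ≠ 0)
~c: Gödel ¬ of 0.87 = 0 (operand ≠ 0)
(~~(~b & ~c) -> ~c): 0 ≤ 0, so result = 1
(((c -> b) | c) -> (~~(~b & ~c) -> ~c)): 0.87 ≤ 1, so result = 1
~(((c -> b) | c) -> (~~(~b & ~c) -> ~c)): Gödel ¬ of 1 = 0 (operand ≠ 0)
~~(((c -> b) | c) -> (~~(~b & ~c) -> ~c)): Gödel ¬ of 0 = 1 (operand is 0)
(~~(((c -> b) | c) -> (~~(~b & ~c) -> ~c)) & b) = min(1, 0.79) = 0.79

0.79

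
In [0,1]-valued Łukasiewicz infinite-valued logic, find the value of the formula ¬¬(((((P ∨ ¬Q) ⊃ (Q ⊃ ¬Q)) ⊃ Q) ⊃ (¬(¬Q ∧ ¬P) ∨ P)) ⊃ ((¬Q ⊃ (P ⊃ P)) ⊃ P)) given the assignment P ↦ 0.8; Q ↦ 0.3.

0.80

¬Q: Łukasiewicz ¬ gives 1 − 0.3 = 0.7
(P ∨ ¬Q) = max(0.8, 0.7) = 0.8
¬Q: Łukasiewicz ¬ gives 1 − 0.3 = 0.7
(Q ⊃ ¬Q): min(1, 1 − 0.3 + 0.7) = 1
((P ∨ ¬Q) ⊃ (Q ⊃ ¬Q)): min(1, 1 − 0.8 + 1) = 1
(((P ∨ ¬Q) ⊃ (Q ⊃ ¬Q)) ⊃ Q): min(1, 1 − 1 + 0.3) = 0.3
¬Q: Łukasiewicz ¬ gives 1 − 0.3 = 0.7
¬P: Łukasiewicz ¬ gives 1 − 0.8 = 0.2
(¬Q ∧ ¬P) = min(0.7, 0.2) = 0.2
¬(¬Q ∧ ¬P): Łukasiewicz ¬ gives 1 − 0.2 = 0.8
(¬(¬Q ∧ ¬P) ∨ P) = max(0.8, 0.8) = 0.8
((((P ∨ ¬Q) ⊃ (Q ⊃ ¬Q)) ⊃ Q) ⊃ (¬(¬Q ∧ ¬P) ∨ P)): min(1, 1 − 0.3 + 0.8) = 1
¬Q: Łukasiewicz ¬ gives 1 − 0.3 = 0.7
(P ⊃ P): min(1, 1 − 0.8 + 0.8) = 1
(¬Q ⊃ (P ⊃ P)): min(1, 1 − 0.7 + 1) = 1
((¬Q ⊃ (P ⊃ P)) ⊃ P): min(1, 1 − 1 + 0.8) = 0.8
(((((P ∨ ¬Q) ⊃ (Q ⊃ ¬Q)) ⊃ Q) ⊃ (¬(¬Q ∧ ¬P) ∨ P)) ⊃ ((¬Q ⊃ (P ⊃ P)) ⊃ P)): min(1, 1 − 1 + 0.8) = 0.8
¬(((((P ∨ ¬Q) ⊃ (Q ⊃ ¬Q)) ⊃ Q) ⊃ (¬(¬Q ∧ ¬P) ∨ P)) ⊃ ((¬Q ⊃ (P ⊃ P)) ⊃ P)): Łukasiewicz ¬ gives 1 − 0.8 = 0.2
¬¬(((((P ∨ ¬Q) ⊃ (Q ⊃ ¬Q)) ⊃ Q) ⊃ (¬(¬Q ∧ ¬P) ∨ P)) ⊃ ((¬Q ⊃ (P ⊃ P)) ⊃ P)): Łukasiewicz ¬ gives 1 − 0.2 = 0.8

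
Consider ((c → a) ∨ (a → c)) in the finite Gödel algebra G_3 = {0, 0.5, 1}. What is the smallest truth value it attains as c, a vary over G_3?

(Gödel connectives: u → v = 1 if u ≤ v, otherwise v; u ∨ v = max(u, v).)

Every assignment gives 1. For instance at c = 0, a = 0:
  (c → a): 0 ≤ 0, so result = 1
  (a → c): 0 ≤ 0, so result = 1
  ((c → a) ∨ (a → c)) = max(1, 1) = 1
All 9 assignments give value 1 — the formula is a G_3-tautology.

1.00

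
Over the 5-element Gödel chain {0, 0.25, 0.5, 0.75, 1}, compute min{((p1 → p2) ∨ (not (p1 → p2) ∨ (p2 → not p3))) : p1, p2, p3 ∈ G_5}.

0.25

The minimum is attained at p1 = 0.5, p2 = 0.25, p3 = 0.25:
  (p1 → p2): 0.5 > 0.25, so result = 0.25
  (p1 → p2): 0.5 > 0.25, so result = 0.25
  not (p1 → p2): Gödel ¬ of 0.25 = 0 (operand ≠ 0)
  not p3: Gödel ¬ of 0.25 = 0 (operand ≠ 0)
  (p2 → not p3): 0.25 > 0, so result = 0
  (not (p1 → p2) ∨ (p2 → not p3)) = max(0, 0) = 0
  ((p1 → p2) ∨ (not (p1 → p2) ∨ (p2 → not p3))) = max(0.25, 0) = 0.25
Checking all 125 assignments confirms none give a value below 0.25.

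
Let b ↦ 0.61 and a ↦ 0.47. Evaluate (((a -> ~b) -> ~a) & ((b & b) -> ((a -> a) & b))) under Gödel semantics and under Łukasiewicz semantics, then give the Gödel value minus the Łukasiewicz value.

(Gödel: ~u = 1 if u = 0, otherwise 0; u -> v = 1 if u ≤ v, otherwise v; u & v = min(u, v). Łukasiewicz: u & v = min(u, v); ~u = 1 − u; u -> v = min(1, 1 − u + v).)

0.39

Gödel evaluation:
  ~b: Gödel ¬ of 0.61 = 0 (operand ≠ 0)
  (a -> ~b): 0.47 > 0, so result = 0
  ~a: Gödel ¬ of 0.47 = 0 (operand ≠ 0)
  ((a -> ~b) -> ~a): 0 ≤ 0, so result = 1
  (b & b) = min(0.61, 0.61) = 0.61
  (a -> a): 0.47 ≤ 0.47, so result = 1
  ((a -> a) & b) = min(1, 0.61) = 0.61
  ((b & b) -> ((a -> a) & b)): 0.61 ≤ 0.61, so result = 1
  (((a -> ~b) -> ~a) & ((b & b) -> ((a -> a) & b))) = min(1, 1) = 1
  Gödel value = 1
Łukasiewicz evaluation:
  ~b: Łukasiewicz ¬ gives 1 − 0.61 = 0.39
  (a -> ~b): min(1, 1 − 0.47 + 0.39) = 0.92
  ~a: Łukasiewicz ¬ gives 1 − 0.47 = 0.53
  ((a -> ~b) -> ~a): min(1, 1 − 0.92 + 0.53) = 0.61
  (b & b) = min(0.61, 0.61) = 0.61
  (a -> a): min(1, 1 − 0.47 + 0.47) = 1
  ((a -> a) & b) = min(1, 0.61) = 0.61
  ((b & b) -> ((a -> a) & b)): min(1, 1 − 0.61 + 0.61) = 1
  (((a -> ~b) -> ~a) & ((b & b) -> ((a -> a) & b))) = min(0.61, 1) = 0.61
  Łukasiewicz value = 0.61
Difference: 1 − 0.61 = 0.39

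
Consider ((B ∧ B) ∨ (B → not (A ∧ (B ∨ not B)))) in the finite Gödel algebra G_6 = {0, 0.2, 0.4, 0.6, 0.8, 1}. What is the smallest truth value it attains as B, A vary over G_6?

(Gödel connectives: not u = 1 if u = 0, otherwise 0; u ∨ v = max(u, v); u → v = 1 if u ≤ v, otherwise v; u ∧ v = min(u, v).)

0.20

The minimum is attained at B = 0.2, A = 0.2:
  (B ∧ B) = min(0.2, 0.2) = 0.2
  not B: Gödel ¬ of 0.2 = 0 (operand ≠ 0)
  (B ∨ not B) = max(0.2, 0) = 0.2
  (A ∧ (B ∨ not B)) = min(0.2, 0.2) = 0.2
  not (A ∧ (B ∨ not B)): Gödel ¬ of 0.2 = 0 (operand ≠ 0)
  (B → not (A ∧ (B ∨ not B))): 0.2 > 0, so result = 0
  ((B ∧ B) ∨ (B → not (A ∧ (B ∨ not B)))) = max(0.2, 0) = 0.2
Checking all 36 assignments confirms none give a value below 0.20.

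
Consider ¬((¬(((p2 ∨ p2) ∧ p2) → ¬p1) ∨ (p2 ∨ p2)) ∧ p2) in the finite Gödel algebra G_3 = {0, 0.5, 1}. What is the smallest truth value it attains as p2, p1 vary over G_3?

0.00

The minimum is attained at p2 = 0.5, p1 = 0:
  (p2 ∨ p2) = max(0.5, 0.5) = 0.5
  ((p2 ∨ p2) ∧ p2) = min(0.5, 0.5) = 0.5
  ¬p1: Gödel ¬ of 0 = 1 (operand is 0)
  (((p2 ∨ p2) ∧ p2) → ¬p1): 0.5 ≤ 1, so result = 1
  ¬(((p2 ∨ p2) ∧ p2) → ¬p1): Gödel ¬ of 1 = 0 (operand ≠ 0)
  (p2 ∨ p2) = max(0.5, 0.5) = 0.5
  (¬(((p2 ∨ p2) ∧ p2) → ¬p1) ∨ (p2 ∨ p2)) = max(0, 0.5) = 0.5
  ((¬(((p2 ∨ p2) ∧ p2) → ¬p1) ∨ (p2 ∨ p2)) ∧ p2) = min(0.5, 0.5) = 0.5
  ¬((¬(((p2 ∨ p2) ∧ p2) → ¬p1) ∨ (p2 ∨ p2)) ∧ p2): Gödel ¬ of 0.5 = 0 (operand ≠ 0)
Checking all 9 assignments confirms none give a value below 0.00.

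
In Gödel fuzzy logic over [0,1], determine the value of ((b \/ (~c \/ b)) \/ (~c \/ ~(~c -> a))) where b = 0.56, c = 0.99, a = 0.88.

0.56

~c: Gödel ¬ of 0.99 = 0 (operand ≠ 0)
(~c \/ b) = max(0, 0.56) = 0.56
(b \/ (~c \/ b)) = max(0.56, 0.56) = 0.56
~c: Gödel ¬ of 0.99 = 0 (operand ≠ 0)
~c: Gödel ¬ of 0.99 = 0 (operand ≠ 0)
(~c -> a): 0 ≤ 0.88, so result = 1
~(~c -> a): Gödel ¬ of 1 = 0 (operand ≠ 0)
(~c \/ ~(~c -> a)) = max(0, 0) = 0
((b \/ (~c \/ b)) \/ (~c \/ ~(~c -> a))) = max(0.56, 0) = 0.56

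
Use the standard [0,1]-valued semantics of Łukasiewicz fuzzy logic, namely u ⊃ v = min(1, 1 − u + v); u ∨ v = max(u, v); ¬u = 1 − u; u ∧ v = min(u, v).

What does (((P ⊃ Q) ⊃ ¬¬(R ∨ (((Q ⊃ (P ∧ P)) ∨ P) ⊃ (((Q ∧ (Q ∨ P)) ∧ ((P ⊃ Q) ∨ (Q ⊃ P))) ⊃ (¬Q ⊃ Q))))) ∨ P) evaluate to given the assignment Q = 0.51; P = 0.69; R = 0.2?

1.00

(P ⊃ Q): min(1, 1 − 0.69 + 0.51) = 0.82
(P ∧ P) = min(0.69, 0.69) = 0.69
(Q ⊃ (P ∧ P)): min(1, 1 − 0.51 + 0.69) = 1
((Q ⊃ (P ∧ P)) ∨ P) = max(1, 0.69) = 1
(Q ∨ P) = max(0.51, 0.69) = 0.69
(Q ∧ (Q ∨ P)) = min(0.51, 0.69) = 0.51
(P ⊃ Q): min(1, 1 − 0.69 + 0.51) = 0.82
(Q ⊃ P): min(1, 1 − 0.51 + 0.69) = 1
((P ⊃ Q) ∨ (Q ⊃ P)) = max(0.82, 1) = 1
((Q ∧ (Q ∨ P)) ∧ ((P ⊃ Q) ∨ (Q ⊃ P))) = min(0.51, 1) = 0.51
¬Q: Łukasiewicz ¬ gives 1 − 0.51 = 0.49
(¬Q ⊃ Q): min(1, 1 − 0.49 + 0.51) = 1
(((Q ∧ (Q ∨ P)) ∧ ((P ⊃ Q) ∨ (Q ⊃ P))) ⊃ (¬Q ⊃ Q)): min(1, 1 − 0.51 + 1) = 1
(((Q ⊃ (P ∧ P)) ∨ P) ⊃ (((Q ∧ (Q ∨ P)) ∧ ((P ⊃ Q) ∨ (Q ⊃ P))) ⊃ (¬Q ⊃ Q))): min(1, 1 − 1 + 1) = 1
(R ∨ (((Q ⊃ (P ∧ P)) ∨ P) ⊃ (((Q ∧ (Q ∨ P)) ∧ ((P ⊃ Q) ∨ (Q ⊃ P))) ⊃ (¬Q ⊃ Q)))) = max(0.2, 1) = 1
¬(R ∨ (((Q ⊃ (P ∧ P)) ∨ P) ⊃ (((Q ∧ (Q ∨ P)) ∧ ((P ⊃ Q) ∨ (Q ⊃ P))) ⊃ (¬Q ⊃ Q)))): Łukasiewicz ¬ gives 1 − 1 = 0
¬¬(R ∨ (((Q ⊃ (P ∧ P)) ∨ P) ⊃ (((Q ∧ (Q ∨ P)) ∧ ((P ⊃ Q) ∨ (Q ⊃ P))) ⊃ (¬Q ⊃ Q)))): Łukasiewicz ¬ gives 1 − 0 = 1
((P ⊃ Q) ⊃ ¬¬(R ∨ (((Q ⊃ (P ∧ P)) ∨ P) ⊃ (((Q ∧ (Q ∨ P)) ∧ ((P ⊃ Q) ∨ (Q ⊃ P))) ⊃ (¬Q ⊃ Q))))): min(1, 1 − 0.82 + 1) = 1
(((P ⊃ Q) ⊃ ¬¬(R ∨ (((Q ⊃ (P ∧ P)) ∨ P) ⊃ (((Q ∧ (Q ∨ P)) ∧ ((P ⊃ Q) ∨ (Q ⊃ P))) ⊃ (¬Q ⊃ Q))))) ∨ P) = max(1, 0.69) = 1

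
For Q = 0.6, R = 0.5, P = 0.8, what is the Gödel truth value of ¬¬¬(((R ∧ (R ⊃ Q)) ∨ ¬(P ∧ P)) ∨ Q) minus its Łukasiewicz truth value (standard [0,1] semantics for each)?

Gödel evaluation:
  (R ⊃ Q): 0.5 ≤ 0.6, so result = 1
  (R ∧ (R ⊃ Q)) = min(0.5, 1) = 0.5
  (P ∧ P) = min(0.8, 0.8) = 0.8
  ¬(P ∧ P): Gödel ¬ of 0.8 = 0 (operand ≠ 0)
  ((R ∧ (R ⊃ Q)) ∨ ¬(P ∧ P)) = max(0.5, 0) = 0.5
  (((R ∧ (R ⊃ Q)) ∨ ¬(P ∧ P)) ∨ Q) = max(0.5, 0.6) = 0.6
  ¬(((R ∧ (R ⊃ Q)) ∨ ¬(P ∧ P)) ∨ Q): Gödel ¬ of 0.6 = 0 (operand ≠ 0)
  ¬¬(((R ∧ (R ⊃ Q)) ∨ ¬(P ∧ P)) ∨ Q): Gödel ¬ of 0 = 1 (operand is 0)
  ¬¬¬(((R ∧ (R ⊃ Q)) ∨ ¬(P ∧ P)) ∨ Q): Gödel ¬ of 1 = 0 (operand ≠ 0)
  Gödel value = 0
Łukasiewicz evaluation:
  (R ⊃ Q): min(1, 1 − 0.5 + 0.6) = 1
  (R ∧ (R ⊃ Q)) = min(0.5, 1) = 0.5
  (P ∧ P) = min(0.8, 0.8) = 0.8
  ¬(P ∧ P): Łukasiewicz ¬ gives 1 − 0.8 = 0.2
  ((R ∧ (R ⊃ Q)) ∨ ¬(P ∧ P)) = max(0.5, 0.2) = 0.5
  (((R ∧ (R ⊃ Q)) ∨ ¬(P ∧ P)) ∨ Q) = max(0.5, 0.6) = 0.6
  ¬(((R ∧ (R ⊃ Q)) ∨ ¬(P ∧ P)) ∨ Q): Łukasiewicz ¬ gives 1 − 0.6 = 0.4
  ¬¬(((R ∧ (R ⊃ Q)) ∨ ¬(P ∧ P)) ∨ Q): Łukasiewicz ¬ gives 1 − 0.4 = 0.6
  ¬¬¬(((R ∧ (R ⊃ Q)) ∨ ¬(P ∧ P)) ∨ Q): Łukasiewicz ¬ gives 1 − 0.6 = 0.4
  Łukasiewicz value = 0.4
Difference: 0 − 0.4 = -0.40

-0.40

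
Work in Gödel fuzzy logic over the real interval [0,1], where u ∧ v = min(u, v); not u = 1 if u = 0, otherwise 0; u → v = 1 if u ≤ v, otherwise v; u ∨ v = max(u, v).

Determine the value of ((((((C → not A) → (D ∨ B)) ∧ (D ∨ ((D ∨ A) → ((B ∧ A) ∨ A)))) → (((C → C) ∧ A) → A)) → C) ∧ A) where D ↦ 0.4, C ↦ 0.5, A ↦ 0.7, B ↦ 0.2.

0.50

not A: Gödel ¬ of 0.7 = 0 (operand ≠ 0)
(C → not A): 0.5 > 0, so result = 0
(D ∨ B) = max(0.4, 0.2) = 0.4
((C → not A) → (D ∨ B)): 0 ≤ 0.4, so result = 1
(D ∨ A) = max(0.4, 0.7) = 0.7
(B ∧ A) = min(0.2, 0.7) = 0.2
((B ∧ A) ∨ A) = max(0.2, 0.7) = 0.7
((D ∨ A) → ((B ∧ A) ∨ A)): 0.7 ≤ 0.7, so result = 1
(D ∨ ((D ∨ A) → ((B ∧ A) ∨ A))) = max(0.4, 1) = 1
(((C → not A) → (D ∨ B)) ∧ (D ∨ ((D ∨ A) → ((B ∧ A) ∨ A)))) = min(1, 1) = 1
(C → C): 0.5 ≤ 0.5, so result = 1
((C → C) ∧ A) = min(1, 0.7) = 0.7
(((C → C) ∧ A) → A): 0.7 ≤ 0.7, so result = 1
((((C → not A) → (D ∨ B)) ∧ (D ∨ ((D ∨ A) → ((B ∧ A) ∨ A)))) → (((C → C) ∧ A) → A)): 1 ≤ 1, so result = 1
(((((C → not A) → (D ∨ B)) ∧ (D ∨ ((D ∨ A) → ((B ∧ A) ∨ A)))) → (((C → C) ∧ A) → A)) → C): 1 > 0.5, so result = 0.5
((((((C → not A) → (D ∨ B)) ∧ (D ∨ ((D ∨ A) → ((B ∧ A) ∨ A)))) → (((C → C) ∧ A) → A)) → C) ∧ A) = min(0.5, 0.7) = 0.5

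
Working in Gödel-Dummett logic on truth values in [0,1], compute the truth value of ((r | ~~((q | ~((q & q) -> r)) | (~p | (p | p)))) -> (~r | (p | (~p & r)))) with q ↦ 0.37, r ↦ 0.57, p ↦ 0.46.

(q & q) = min(0.37, 0.37) = 0.37
((q & q) -> r): 0.37 ≤ 0.57, so result = 1
~((q & q) -> r): Gödel ¬ of 1 = 0 (operand ≠ 0)
(q | ~((q & q) -> r)) = max(0.37, 0) = 0.37
~p: Gödel ¬ of 0.46 = 0 (operand ≠ 0)
(p | p) = max(0.46, 0.46) = 0.46
(~p | (p | p)) = max(0, 0.46) = 0.46
((q | ~((q & q) -> r)) | (~p | (p | p))) = max(0.37, 0.46) = 0.46
~((q | ~((q & q) -> r)) | (~p | (p | p))): Gödel ¬ of 0.46 = 0 (operand ≠ 0)
~~((q | ~((q & q) -> r)) | (~p | (p | p))): Gödel ¬ of 0 = 1 (operand is 0)
(r | ~~((q | ~((q & q) -> r)) | (~p | (p | p)))) = max(0.57, 1) = 1
~r: Gödel ¬ of 0.57 = 0 (operand ≠ 0)
~p: Gödel ¬ of 0.46 = 0 (operand ≠ 0)
(~p & r) = min(0, 0.57) = 0
(p | (~p & r)) = max(0.46, 0) = 0.46
(~r | (p | (~p & r))) = max(0, 0.46) = 0.46
((r | ~~((q | ~((q & q) -> r)) | (~p | (p | p)))) -> (~r | (p | (~p & r)))): 1 > 0.46, so result = 0.46

0.46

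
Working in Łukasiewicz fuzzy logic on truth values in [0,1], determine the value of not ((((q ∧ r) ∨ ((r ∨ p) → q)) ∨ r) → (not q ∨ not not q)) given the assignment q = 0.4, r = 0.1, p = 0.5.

(q ∧ r) = min(0.4, 0.1) = 0.1
(r ∨ p) = max(0.1, 0.5) = 0.5
((r ∨ p) → q): min(1, 1 − 0.5 + 0.4) = 0.9
((q ∧ r) ∨ ((r ∨ p) → q)) = max(0.1, 0.9) = 0.9
(((q ∧ r) ∨ ((r ∨ p) → q)) ∨ r) = max(0.9, 0.1) = 0.9
not q: Łukasiewicz ¬ gives 1 − 0.4 = 0.6
not q: Łukasiewicz ¬ gives 1 − 0.4 = 0.6
not not q: Łukasiewicz ¬ gives 1 − 0.6 = 0.4
(not q ∨ not not q) = max(0.6, 0.4) = 0.6
((((q ∧ r) ∨ ((r ∨ p) → q)) ∨ r) → (not q ∨ not not q)): min(1, 1 − 0.9 + 0.6) = 0.7
not ((((q ∧ r) ∨ ((r ∨ p) → q)) ∨ r) → (not q ∨ not not q)): Łukasiewicz ¬ gives 1 − 0.7 = 0.3

0.30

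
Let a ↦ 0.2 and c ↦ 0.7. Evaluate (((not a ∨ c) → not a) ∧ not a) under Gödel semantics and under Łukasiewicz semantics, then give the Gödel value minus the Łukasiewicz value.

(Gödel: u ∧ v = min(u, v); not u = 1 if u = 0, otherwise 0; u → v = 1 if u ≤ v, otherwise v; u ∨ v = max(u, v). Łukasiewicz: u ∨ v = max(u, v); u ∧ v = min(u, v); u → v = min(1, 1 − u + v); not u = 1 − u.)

Gödel evaluation:
  not a: Gödel ¬ of 0.2 = 0 (operand ≠ 0)
  (not a ∨ c) = max(0, 0.7) = 0.7
  not a: Gödel ¬ of 0.2 = 0 (operand ≠ 0)
  ((not a ∨ c) → not a): 0.7 > 0, so result = 0
  not a: Gödel ¬ of 0.2 = 0 (operand ≠ 0)
  (((not a ∨ c) → not a) ∧ not a) = min(0, 0) = 0
  Gödel value = 0
Łukasiewicz evaluation:
  not a: Łukasiewicz ¬ gives 1 − 0.2 = 0.8
  (not a ∨ c) = max(0.8, 0.7) = 0.8
  not a: Łukasiewicz ¬ gives 1 − 0.2 = 0.8
  ((not a ∨ c) → not a): min(1, 1 − 0.8 + 0.8) = 1
  not a: Łukasiewicz ¬ gives 1 − 0.2 = 0.8
  (((not a ∨ c) → not a) ∧ not a) = min(1, 0.8) = 0.8
  Łukasiewicz value = 0.8
Difference: 0 − 0.8 = -0.80

-0.80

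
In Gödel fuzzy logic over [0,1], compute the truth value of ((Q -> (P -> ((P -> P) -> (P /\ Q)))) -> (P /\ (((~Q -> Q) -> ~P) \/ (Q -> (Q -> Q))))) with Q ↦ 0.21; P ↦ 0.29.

0.29

(P -> P): 0.29 ≤ 0.29, so result = 1
(P /\ Q) = min(0.29, 0.21) = 0.21
((P -> P) -> (P /\ Q)): 1 > 0.21, so result = 0.21
(P -> ((P -> P) -> (P /\ Q))): 0.29 > 0.21, so result = 0.21
(Q -> (P -> ((P -> P) -> (P /\ Q)))): 0.21 ≤ 0.21, so result = 1
~Q: Gödel ¬ of 0.21 = 0 (operand ≠ 0)
(~Q -> Q): 0 ≤ 0.21, so result = 1
~P: Gödel ¬ of 0.29 = 0 (operand ≠ 0)
((~Q -> Q) -> ~P): 1 > 0, so result = 0
(Q -> Q): 0.21 ≤ 0.21, so result = 1
(Q -> (Q -> Q)): 0.21 ≤ 1, so result = 1
(((~Q -> Q) -> ~P) \/ (Q -> (Q -> Q))) = max(0, 1) = 1
(P /\ (((~Q -> Q) -> ~P) \/ (Q -> (Q -> Q)))) = min(0.29, 1) = 0.29
((Q -> (P -> ((P -> P) -> (P /\ Q)))) -> (P /\ (((~Q -> Q) -> ~P) \/ (Q -> (Q -> Q))))): 1 > 0.29, so result = 0.29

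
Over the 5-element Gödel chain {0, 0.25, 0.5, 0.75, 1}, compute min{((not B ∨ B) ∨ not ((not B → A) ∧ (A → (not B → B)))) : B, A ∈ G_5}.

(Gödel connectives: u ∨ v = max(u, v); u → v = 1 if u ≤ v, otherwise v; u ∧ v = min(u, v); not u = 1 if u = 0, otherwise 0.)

0.25

The minimum is attained at B = 0.25, A = 0:
  not B: Gödel ¬ of 0.25 = 0 (operand ≠ 0)
  (not B ∨ B) = max(0, 0.25) = 0.25
  not B: Gödel ¬ of 0.25 = 0 (operand ≠ 0)
  (not B → A): 0 ≤ 0, so result = 1
  not B: Gödel ¬ of 0.25 = 0 (operand ≠ 0)
  (not B → B): 0 ≤ 0.25, so result = 1
  (A → (not B → B)): 0 ≤ 1, so result = 1
  ((not B → A) ∧ (A → (not B → B))) = min(1, 1) = 1
  not ((not B → A) ∧ (A → (not B → B))): Gödel ¬ of 1 = 0 (operand ≠ 0)
  ((not B ∨ B) ∨ not ((not B → A) ∧ (A → (not B → B)))) = max(0.25, 0) = 0.25
Checking all 25 assignments confirms none give a value below 0.25.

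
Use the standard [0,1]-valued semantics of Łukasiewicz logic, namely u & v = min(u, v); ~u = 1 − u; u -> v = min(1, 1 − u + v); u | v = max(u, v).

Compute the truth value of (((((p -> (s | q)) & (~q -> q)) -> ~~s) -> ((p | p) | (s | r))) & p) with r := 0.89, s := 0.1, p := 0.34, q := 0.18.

0.34

(s | q) = max(0.1, 0.18) = 0.18
(p -> (s | q)): min(1, 1 − 0.34 + 0.18) = 0.84
~q: Łukasiewicz ¬ gives 1 − 0.18 = 0.82
(~q -> q): min(1, 1 − 0.82 + 0.18) = 0.36
((p -> (s | q)) & (~q -> q)) = min(0.84, 0.36) = 0.36
~s: Łukasiewicz ¬ gives 1 − 0.1 = 0.9
~~s: Łukasiewicz ¬ gives 1 − 0.9 = 0.1
(((p -> (s | q)) & (~q -> q)) -> ~~s): min(1, 1 − 0.36 + 0.1) = 0.74
(p | p) = max(0.34, 0.34) = 0.34
(s | r) = max(0.1, 0.89) = 0.89
((p | p) | (s | r)) = max(0.34, 0.89) = 0.89
((((p -> (s | q)) & (~q -> q)) -> ~~s) -> ((p | p) | (s | r))): min(1, 1 − 0.74 + 0.89) = 1
(((((p -> (s | q)) & (~q -> q)) -> ~~s) -> ((p | p) | (s | r))) & p) = min(1, 0.34) = 0.34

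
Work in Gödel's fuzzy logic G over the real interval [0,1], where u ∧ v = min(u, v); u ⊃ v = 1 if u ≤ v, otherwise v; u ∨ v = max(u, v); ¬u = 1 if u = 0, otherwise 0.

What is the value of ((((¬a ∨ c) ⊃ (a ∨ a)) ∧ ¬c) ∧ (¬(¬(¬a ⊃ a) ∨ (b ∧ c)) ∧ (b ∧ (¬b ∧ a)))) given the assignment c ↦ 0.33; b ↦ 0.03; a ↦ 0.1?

¬a: Gödel ¬ of 0.1 = 0 (operand ≠ 0)
(¬a ∨ c) = max(0, 0.33) = 0.33
(a ∨ a) = max(0.1, 0.1) = 0.1
((¬a ∨ c) ⊃ (a ∨ a)): 0.33 > 0.1, so result = 0.1
¬c: Gödel ¬ of 0.33 = 0 (operand ≠ 0)
(((¬a ∨ c) ⊃ (a ∨ a)) ∧ ¬c) = min(0.1, 0) = 0
¬a: Gödel ¬ of 0.1 = 0 (operand ≠ 0)
(¬a ⊃ a): 0 ≤ 0.1, so result = 1
¬(¬a ⊃ a): Gödel ¬ of 1 = 0 (operand ≠ 0)
(b ∧ c) = min(0.03, 0.33) = 0.03
(¬(¬a ⊃ a) ∨ (b ∧ c)) = max(0, 0.03) = 0.03
¬(¬(¬a ⊃ a) ∨ (b ∧ c)): Gödel ¬ of 0.03 = 0 (operand ≠ 0)
¬b: Gödel ¬ of 0.03 = 0 (operand ≠ 0)
(¬b ∧ a) = min(0, 0.1) = 0
(b ∧ (¬b ∧ a)) = min(0.03, 0) = 0
(¬(¬(¬a ⊃ a) ∨ (b ∧ c)) ∧ (b ∧ (¬b ∧ a))) = min(0, 0) = 0
((((¬a ∨ c) ⊃ (a ∨ a)) ∧ ¬c) ∧ (¬(¬(¬a ⊃ a) ∨ (b ∧ c)) ∧ (b ∧ (¬b ∧ a)))) = min(0, 0) = 0

0.00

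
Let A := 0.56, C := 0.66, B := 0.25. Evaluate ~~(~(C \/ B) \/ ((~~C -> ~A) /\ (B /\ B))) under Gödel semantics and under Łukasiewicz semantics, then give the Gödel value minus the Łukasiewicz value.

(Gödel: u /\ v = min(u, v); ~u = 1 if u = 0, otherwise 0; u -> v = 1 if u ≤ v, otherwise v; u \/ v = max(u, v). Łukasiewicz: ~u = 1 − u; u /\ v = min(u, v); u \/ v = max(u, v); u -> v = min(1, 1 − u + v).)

Gödel evaluation:
  (C \/ B) = max(0.66, 0.25) = 0.66
  ~(C \/ B): Gödel ¬ of 0.66 = 0 (operand ≠ 0)
  ~C: Gödel ¬ of 0.66 = 0 (operand ≠ 0)
  ~~C: Gödel ¬ of 0 = 1 (operand is 0)
  ~A: Gödel ¬ of 0.56 = 0 (operand ≠ 0)
  (~~C -> ~A): 1 > 0, so result = 0
  (B /\ B) = min(0.25, 0.25) = 0.25
  ((~~C -> ~A) /\ (B /\ B)) = min(0, 0.25) = 0
  (~(C \/ B) \/ ((~~C -> ~A) /\ (B /\ B))) = max(0, 0) = 0
  ~(~(C \/ B) \/ ((~~C -> ~A) /\ (B /\ B))): Gödel ¬ of 0 = 1 (operand is 0)
  ~~(~(C \/ B) \/ ((~~C -> ~A) /\ (B /\ B))): Gödel ¬ of 1 = 0 (operand ≠ 0)
  Gödel value = 0
Łukasiewicz evaluation:
  (C \/ B) = max(0.66, 0.25) = 0.66
  ~(C \/ B): Łukasiewicz ¬ gives 1 − 0.66 = 0.34
  ~C: Łukasiewicz ¬ gives 1 − 0.66 = 0.34
  ~~C: Łukasiewicz ¬ gives 1 − 0.34 = 0.66
  ~A: Łukasiewicz ¬ gives 1 − 0.56 = 0.44
  (~~C -> ~A): min(1, 1 − 0.66 + 0.44) = 0.78
  (B /\ B) = min(0.25, 0.25) = 0.25
  ((~~C -> ~A) /\ (B /\ B)) = min(0.78, 0.25) = 0.25
  (~(C \/ B) \/ ((~~C -> ~A) /\ (B /\ B))) = max(0.34, 0.25) = 0.34
  ~(~(C \/ B) \/ ((~~C -> ~A) /\ (B /\ B))): Łukasiewicz ¬ gives 1 − 0.34 = 0.66
  ~~(~(C \/ B) \/ ((~~C -> ~A) /\ (B /\ B))): Łukasiewicz ¬ gives 1 − 0.66 = 0.34
  Łukasiewicz value = 0.34
Difference: 0 − 0.34 = -0.34

-0.34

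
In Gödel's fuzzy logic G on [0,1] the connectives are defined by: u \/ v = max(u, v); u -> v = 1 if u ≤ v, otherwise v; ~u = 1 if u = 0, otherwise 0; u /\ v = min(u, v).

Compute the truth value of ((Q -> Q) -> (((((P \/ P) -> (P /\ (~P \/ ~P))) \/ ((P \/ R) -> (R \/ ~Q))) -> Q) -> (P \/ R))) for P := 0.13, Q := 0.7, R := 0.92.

(Q -> Q): 0.7 ≤ 0.7, so result = 1
(P \/ P) = max(0.13, 0.13) = 0.13
~P: Gödel ¬ of 0.13 = 0 (operand ≠ 0)
~P: Gödel ¬ of 0.13 = 0 (operand ≠ 0)
(~P \/ ~P) = max(0, 0) = 0
(P /\ (~P \/ ~P)) = min(0.13, 0) = 0
((P \/ P) -> (P /\ (~P \/ ~P))): 0.13 > 0, so result = 0
(P \/ R) = max(0.13, 0.92) = 0.92
~Q: Gödel ¬ of 0.7 = 0 (operand ≠ 0)
(R \/ ~Q) = max(0.92, 0) = 0.92
((P \/ R) -> (R \/ ~Q)): 0.92 ≤ 0.92, so result = 1
(((P \/ P) -> (P /\ (~P \/ ~P))) \/ ((P \/ R) -> (R \/ ~Q))) = max(0, 1) = 1
((((P \/ P) -> (P /\ (~P \/ ~P))) \/ ((P \/ R) -> (R \/ ~Q))) -> Q): 1 > 0.7, so result = 0.7
(P \/ R) = max(0.13, 0.92) = 0.92
(((((P \/ P) -> (P /\ (~P \/ ~P))) \/ ((P \/ R) -> (R \/ ~Q))) -> Q) -> (P \/ R)): 0.7 ≤ 0.92, so result = 1
((Q -> Q) -> (((((P \/ P) -> (P /\ (~P \/ ~P))) \/ ((P \/ R) -> (R \/ ~Q))) -> Q) -> (P \/ R))): 1 ≤ 1, so result = 1

1.00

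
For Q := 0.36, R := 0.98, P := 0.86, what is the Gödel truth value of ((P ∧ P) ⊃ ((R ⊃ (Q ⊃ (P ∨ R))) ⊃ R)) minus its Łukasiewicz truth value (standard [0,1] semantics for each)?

0.00

Gödel evaluation:
  (P ∧ P) = min(0.86, 0.86) = 0.86
  (P ∨ R) = max(0.86, 0.98) = 0.98
  (Q ⊃ (P ∨ R)): 0.36 ≤ 0.98, so result = 1
  (R ⊃ (Q ⊃ (P ∨ R))): 0.98 ≤ 1, so result = 1
  ((R ⊃ (Q ⊃ (P ∨ R))) ⊃ R): 1 > 0.98, so result = 0.98
  ((P ∧ P) ⊃ ((R ⊃ (Q ⊃ (P ∨ R))) ⊃ R)): 0.86 ≤ 0.98, so result = 1
  Gödel value = 1
Łukasiewicz evaluation:
  (P ∧ P) = min(0.86, 0.86) = 0.86
  (P ∨ R) = max(0.86, 0.98) = 0.98
  (Q ⊃ (P ∨ R)): min(1, 1 − 0.36 + 0.98) = 1
  (R ⊃ (Q ⊃ (P ∨ R))): min(1, 1 − 0.98 + 1) = 1
  ((R ⊃ (Q ⊃ (P ∨ R))) ⊃ R): min(1, 1 − 1 + 0.98) = 0.98
  ((P ∧ P) ⊃ ((R ⊃ (Q ⊃ (P ∨ R))) ⊃ R)): min(1, 1 − 0.86 + 0.98) = 1
  Łukasiewicz value = 1
Difference: 1 − 1 = 0.00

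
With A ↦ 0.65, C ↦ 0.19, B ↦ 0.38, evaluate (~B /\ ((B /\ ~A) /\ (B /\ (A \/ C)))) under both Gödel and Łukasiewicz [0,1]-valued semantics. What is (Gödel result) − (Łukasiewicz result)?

Gödel evaluation:
  ~B: Gödel ¬ of 0.38 = 0 (operand ≠ 0)
  ~A: Gödel ¬ of 0.65 = 0 (operand ≠ 0)
  (B /\ ~A) = min(0.38, 0) = 0
  (A \/ C) = max(0.65, 0.19) = 0.65
  (B /\ (A \/ C)) = min(0.38, 0.65) = 0.38
  ((B /\ ~A) /\ (B /\ (A \/ C))) = min(0, 0.38) = 0
  (~B /\ ((B /\ ~A) /\ (B /\ (A \/ C)))) = min(0, 0) = 0
  Gödel value = 0
Łukasiewicz evaluation:
  ~B: Łukasiewicz ¬ gives 1 − 0.38 = 0.62
  ~A: Łukasiewicz ¬ gives 1 − 0.65 = 0.35
  (B /\ ~A) = min(0.38, 0.35) = 0.35
  (A \/ C) = max(0.65, 0.19) = 0.65
  (B /\ (A \/ C)) = min(0.38, 0.65) = 0.38
  ((B /\ ~A) /\ (B /\ (A \/ C))) = min(0.35, 0.38) = 0.35
  (~B /\ ((B /\ ~A) /\ (B /\ (A \/ C)))) = min(0.62, 0.35) = 0.35
  Łukasiewicz value = 0.35
Difference: 0 − 0.35 = -0.35

-0.35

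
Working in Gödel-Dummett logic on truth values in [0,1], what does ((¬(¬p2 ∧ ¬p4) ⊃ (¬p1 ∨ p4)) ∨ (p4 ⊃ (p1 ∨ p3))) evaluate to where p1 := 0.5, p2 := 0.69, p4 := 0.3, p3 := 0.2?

1.00

¬p2: Gödel ¬ of 0.69 = 0 (operand ≠ 0)
¬p4: Gödel ¬ of 0.3 = 0 (operand ≠ 0)
(¬p2 ∧ ¬p4) = min(0, 0) = 0
¬(¬p2 ∧ ¬p4): Gödel ¬ of 0 = 1 (operand is 0)
¬p1: Gödel ¬ of 0.5 = 0 (operand ≠ 0)
(¬p1 ∨ p4) = max(0, 0.3) = 0.3
(¬(¬p2 ∧ ¬p4) ⊃ (¬p1 ∨ p4)): 1 > 0.3, so result = 0.3
(p1 ∨ p3) = max(0.5, 0.2) = 0.5
(p4 ⊃ (p1 ∨ p3)): 0.3 ≤ 0.5, so result = 1
((¬(¬p2 ∧ ¬p4) ⊃ (¬p1 ∨ p4)) ∨ (p4 ⊃ (p1 ∨ p3))) = max(0.3, 1) = 1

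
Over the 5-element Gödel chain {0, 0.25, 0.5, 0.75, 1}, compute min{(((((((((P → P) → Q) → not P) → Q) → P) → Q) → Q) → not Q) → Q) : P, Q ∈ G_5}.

The minimum is attained at P = 0, Q = 0:
  (P → P): 0 ≤ 0, so result = 1
  ((P → P) → Q): 1 > 0, so result = 0
  not P: Gödel ¬ of 0 = 1 (operand is 0)
  (((P → P) → Q) → not P): 0 ≤ 1, so result = 1
  ((((P → P) → Q) → not P) → Q): 1 > 0, so result = 0
  (((((P → P) → Q) → not P) → Q) → P): 0 ≤ 0, so result = 1
  ((((((P → P) → Q) → not P) → Q) → P) → Q): 1 > 0, so result = 0
  (((((((P → P) → Q) → not P) → Q) → P) → Q) → Q): 0 ≤ 0, so result = 1
  not Q: Gödel ¬ of 0 = 1 (operand is 0)
  ((((((((P → P) → Q) → not P) → Q) → P) → Q) → Q) → not Q): 1 ≤ 1, so result = 1
  (((((((((P → P) → Q) → not P) → Q) → P) → Q) → Q) → not Q) → Q): 1 > 0, so result = 0
Checking all 25 assignments confirms none give a value below 0.00.

0.00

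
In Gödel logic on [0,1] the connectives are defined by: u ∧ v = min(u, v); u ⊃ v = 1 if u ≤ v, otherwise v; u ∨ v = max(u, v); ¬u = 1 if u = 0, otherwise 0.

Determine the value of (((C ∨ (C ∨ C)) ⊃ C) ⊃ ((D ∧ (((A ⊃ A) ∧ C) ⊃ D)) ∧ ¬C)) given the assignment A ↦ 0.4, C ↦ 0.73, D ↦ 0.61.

0.00

(C ∨ C) = max(0.73, 0.73) = 0.73
(C ∨ (C ∨ C)) = max(0.73, 0.73) = 0.73
((C ∨ (C ∨ C)) ⊃ C): 0.73 ≤ 0.73, so result = 1
(A ⊃ A): 0.4 ≤ 0.4, so result = 1
((A ⊃ A) ∧ C) = min(1, 0.73) = 0.73
(((A ⊃ A) ∧ C) ⊃ D): 0.73 > 0.61, so result = 0.61
(D ∧ (((A ⊃ A) ∧ C) ⊃ D)) = min(0.61, 0.61) = 0.61
¬C: Gödel ¬ of 0.73 = 0 (operand ≠ 0)
((D ∧ (((A ⊃ A) ∧ C) ⊃ D)) ∧ ¬C) = min(0.61, 0) = 0
(((C ∨ (C ∨ C)) ⊃ C) ⊃ ((D ∧ (((A ⊃ A) ∧ C) ⊃ D)) ∧ ¬C)): 1 > 0, so result = 0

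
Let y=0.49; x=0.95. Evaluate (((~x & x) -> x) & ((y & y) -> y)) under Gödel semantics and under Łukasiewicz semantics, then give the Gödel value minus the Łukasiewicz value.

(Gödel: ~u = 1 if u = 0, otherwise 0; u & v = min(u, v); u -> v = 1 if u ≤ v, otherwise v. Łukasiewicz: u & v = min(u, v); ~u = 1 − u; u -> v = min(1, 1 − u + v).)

Gödel evaluation:
  ~x: Gödel ¬ of 0.95 = 0 (operand ≠ 0)
  (~x & x) = min(0, 0.95) = 0
  ((~x & x) -> x): 0 ≤ 0.95, so result = 1
  (y & y) = min(0.49, 0.49) = 0.49
  ((y & y) -> y): 0.49 ≤ 0.49, so result = 1
  (((~x & x) -> x) & ((y & y) -> y)) = min(1, 1) = 1
  Gödel value = 1
Łukasiewicz evaluation:
  ~x: Łukasiewicz ¬ gives 1 − 0.95 = 0.05
  (~x & x) = min(0.05, 0.95) = 0.05
  ((~x & x) -> x): min(1, 1 − 0.05 + 0.95) = 1
  (y & y) = min(0.49, 0.49) = 0.49
  ((y & y) -> y): min(1, 1 − 0.49 + 0.49) = 1
  (((~x & x) -> x) & ((y & y) -> y)) = min(1, 1) = 1
  Łukasiewicz value = 1
Difference: 1 − 1 = 0.00

0.00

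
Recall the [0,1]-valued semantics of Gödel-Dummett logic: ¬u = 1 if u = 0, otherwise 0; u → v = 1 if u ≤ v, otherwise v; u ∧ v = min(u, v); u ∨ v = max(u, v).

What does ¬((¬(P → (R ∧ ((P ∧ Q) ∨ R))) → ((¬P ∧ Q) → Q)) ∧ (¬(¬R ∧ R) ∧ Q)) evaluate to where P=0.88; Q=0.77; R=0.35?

0.00

(P ∧ Q) = min(0.88, 0.77) = 0.77
((P ∧ Q) ∨ R) = max(0.77, 0.35) = 0.77
(R ∧ ((P ∧ Q) ∨ R)) = min(0.35, 0.77) = 0.35
(P → (R ∧ ((P ∧ Q) ∨ R))): 0.88 > 0.35, so result = 0.35
¬(P → (R ∧ ((P ∧ Q) ∨ R))): Gödel ¬ of 0.35 = 0 (operand ≠ 0)
¬P: Gödel ¬ of 0.88 = 0 (operand ≠ 0)
(¬P ∧ Q) = min(0, 0.77) = 0
((¬P ∧ Q) → Q): 0 ≤ 0.77, so result = 1
(¬(P → (R ∧ ((P ∧ Q) ∨ R))) → ((¬P ∧ Q) → Q)): 0 ≤ 1, so result = 1
¬R: Gödel ¬ of 0.35 = 0 (operand ≠ 0)
(¬R ∧ R) = min(0, 0.35) = 0
¬(¬R ∧ R): Gödel ¬ of 0 = 1 (operand is 0)
(¬(¬R ∧ R) ∧ Q) = min(1, 0.77) = 0.77
((¬(P → (R ∧ ((P ∧ Q) ∨ R))) → ((¬P ∧ Q) → Q)) ∧ (¬(¬R ∧ R) ∧ Q)) = min(1, 0.77) = 0.77
¬((¬(P → (R ∧ ((P ∧ Q) ∨ R))) → ((¬P ∧ Q) → Q)) ∧ (¬(¬R ∧ R) ∧ Q)): Gödel ¬ of 0.77 = 0 (operand ≠ 0)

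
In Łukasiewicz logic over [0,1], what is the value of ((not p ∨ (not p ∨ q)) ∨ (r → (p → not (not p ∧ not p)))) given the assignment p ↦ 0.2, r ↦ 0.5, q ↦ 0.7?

not p: Łukasiewicz ¬ gives 1 − 0.2 = 0.8
not p: Łukasiewicz ¬ gives 1 − 0.2 = 0.8
(not p ∨ q) = max(0.8, 0.7) = 0.8
(not p ∨ (not p ∨ q)) = max(0.8, 0.8) = 0.8
not p: Łukasiewicz ¬ gives 1 − 0.2 = 0.8
not p: Łukasiewicz ¬ gives 1 − 0.2 = 0.8
(not p ∧ not p) = min(0.8, 0.8) = 0.8
not (not p ∧ not p): Łukasiewicz ¬ gives 1 − 0.8 = 0.2
(p → not (not p ∧ not p)): min(1, 1 − 0.2 + 0.2) = 1
(r → (p → not (not p ∧ not p))): min(1, 1 − 0.5 + 1) = 1
((not p ∨ (not p ∨ q)) ∨ (r → (p → not (not p ∧ not p)))) = max(0.8, 1) = 1

1.00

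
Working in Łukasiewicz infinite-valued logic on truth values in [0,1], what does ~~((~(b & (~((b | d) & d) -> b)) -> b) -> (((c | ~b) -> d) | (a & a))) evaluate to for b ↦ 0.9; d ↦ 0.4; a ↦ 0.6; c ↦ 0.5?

(b | d) = max(0.9, 0.4) = 0.9
((b | d) & d) = min(0.9, 0.4) = 0.4
~((b | d) & d): Łukasiewicz ¬ gives 1 − 0.4 = 0.6
(~((b | d) & d) -> b): min(1, 1 − 0.6 + 0.9) = 1
(b & (~((b | d) & d) -> b)) = min(0.9, 1) = 0.9
~(b & (~((b | d) & d) -> b)): Łukasiewicz ¬ gives 1 − 0.9 = 0.1
(~(b & (~((b | d) & d) -> b)) -> b): min(1, 1 − 0.1 + 0.9) = 1
~b: Łukasiewicz ¬ gives 1 − 0.9 = 0.1
(c | ~b) = max(0.5, 0.1) = 0.5
((c | ~b) -> d): min(1, 1 − 0.5 + 0.4) = 0.9
(a & a) = min(0.6, 0.6) = 0.6
(((c | ~b) -> d) | (a & a)) = max(0.9, 0.6) = 0.9
((~(b & (~((b | d) & d) -> b)) -> b) -> (((c | ~b) -> d) | (a & a))): min(1, 1 − 1 + 0.9) = 0.9
~((~(b & (~((b | d) & d) -> b)) -> b) -> (((c | ~b) -> d) | (a & a))): Łukasiewicz ¬ gives 1 − 0.9 = 0.1
~~((~(b & (~((b | d) & d) -> b)) -> b) -> (((c | ~b) -> d) | (a & a))): Łukasiewicz ¬ gives 1 − 0.1 = 0.9

0.90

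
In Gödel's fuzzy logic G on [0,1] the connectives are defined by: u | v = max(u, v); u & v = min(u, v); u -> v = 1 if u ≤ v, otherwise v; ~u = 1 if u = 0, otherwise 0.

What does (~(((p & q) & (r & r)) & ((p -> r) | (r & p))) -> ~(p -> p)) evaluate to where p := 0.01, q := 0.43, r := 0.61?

1.00

(p & q) = min(0.01, 0.43) = 0.01
(r & r) = min(0.61, 0.61) = 0.61
((p & q) & (r & r)) = min(0.01, 0.61) = 0.01
(p -> r): 0.01 ≤ 0.61, so result = 1
(r & p) = min(0.61, 0.01) = 0.01
((p -> r) | (r & p)) = max(1, 0.01) = 1
(((p & q) & (r & r)) & ((p -> r) | (r & p))) = min(0.01, 1) = 0.01
~(((p & q) & (r & r)) & ((p -> r) | (r & p))): Gödel ¬ of 0.01 = 0 (operand ≠ 0)
(p -> p): 0.01 ≤ 0.01, so result = 1
~(p -> p): Gödel ¬ of 1 = 0 (operand ≠ 0)
(~(((p & q) & (r & r)) & ((p -> r) | (r & p))) -> ~(p -> p)): 0 ≤ 0, so result = 1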